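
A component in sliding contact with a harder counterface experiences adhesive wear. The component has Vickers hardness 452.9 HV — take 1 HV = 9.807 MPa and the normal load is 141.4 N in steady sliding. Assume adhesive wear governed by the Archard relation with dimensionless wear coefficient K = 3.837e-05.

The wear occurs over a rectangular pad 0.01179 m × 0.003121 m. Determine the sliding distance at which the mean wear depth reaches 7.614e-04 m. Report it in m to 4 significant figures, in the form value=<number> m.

Intermediate values appear rounded. The computation carries full precision, and one final rounding: 4 significant digits.
Convert: Hardness H = 452.9 HV × 9.807 MPa/HV = 4442 MPa = 4.442e+09 Pa.
Convert: Contact area A = 0.01179 m × 0.003121 m = 3.680e-05 m².
As SI base values: W = 141.4 N, H = 4.442e+09 Pa, K = 3.837e-05.
Wearable volume V_lim = h_lim·A = 7.614e-04 · 3.680e-05 = 2.802e-08 m³.
So the life L = V_lim·H/(K·W) = 2.802e-08 · 4.442e+09 / (3.837e-05 · 141.4) = 2.294e+04 m.

value=2.294e+04 m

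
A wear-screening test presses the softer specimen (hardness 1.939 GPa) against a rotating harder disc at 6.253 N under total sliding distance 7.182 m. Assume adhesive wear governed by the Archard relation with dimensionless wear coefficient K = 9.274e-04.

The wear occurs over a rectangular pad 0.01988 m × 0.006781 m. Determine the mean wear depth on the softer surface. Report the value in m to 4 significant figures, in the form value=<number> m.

The intermediates appear rounded. The computation maintains full precision; a lone final rounding: four significant figures.
Hardness H = 1.939 GPa = 1.939e+09 Pa.
Contact area A = 0.01988 m × 0.006781 m = 1.348e-04 m².
Restated in SI base units: W = 6.253 N, H = 1.939e+09 Pa, K = 9.274e-04.
Apply Archard: V = K·W·L/H = 9.274e-04 · 6.253 · 7.182 / 1.939e+09 = 2.148e-11 m³.
Depth of wear h = V/A = 2.148e-11 / 1.348e-04 = 1.593e-07 m.

value=1.593e-07 m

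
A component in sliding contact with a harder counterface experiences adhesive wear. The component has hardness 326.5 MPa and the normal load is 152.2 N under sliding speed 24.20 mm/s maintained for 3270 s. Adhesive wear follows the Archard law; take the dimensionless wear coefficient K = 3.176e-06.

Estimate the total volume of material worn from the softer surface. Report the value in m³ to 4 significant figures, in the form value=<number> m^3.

value=1.172e-10 m^3

Intermediates are shown rounded, and the computation keeps full precision; rounded just once to four significant digits.
Convert: Sliding speed v = 24.20 mm/s = 0.02420 m/s. The distance L = v·t = 0.02420 m/s × 3270 s = 79.13 m.
Convert: Hardness H = 326.5 MPa = 3.265e+08 Pa.
Collected in SI base units: W = 152.2 N, H = 3.265e+08 Pa, K = 3.176e-06.
The Archard volume V = K·W·L/H = 3.176e-06 · 152.2 · 79.13 / 3.265e+08 = 1.172e-10 m³.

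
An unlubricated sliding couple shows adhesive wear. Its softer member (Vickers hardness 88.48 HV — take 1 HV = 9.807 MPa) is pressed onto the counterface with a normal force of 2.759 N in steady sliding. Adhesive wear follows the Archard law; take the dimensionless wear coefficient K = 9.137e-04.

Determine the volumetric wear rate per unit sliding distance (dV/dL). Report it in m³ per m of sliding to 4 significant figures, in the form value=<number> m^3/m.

All working math carries full precision — the intermediates are printed rounded, and a lone final rounding, at 4 significant digits.
Convert: Hardness H = 88.48 HV × 9.807 MPa/HV = 867.7 MPa = 8.677e+08 Pa.
Expressed in SI base units: W = 2.759 N, H = 8.677e+08 Pa, K = 9.137e-04.
Sliding wear rate dV/dL = K·W/H, per unit distance: 9.137e-04 · 2.759 / 8.677e+08 = 2.905e-12 m³/m.

value=2.905e-12 m^3/m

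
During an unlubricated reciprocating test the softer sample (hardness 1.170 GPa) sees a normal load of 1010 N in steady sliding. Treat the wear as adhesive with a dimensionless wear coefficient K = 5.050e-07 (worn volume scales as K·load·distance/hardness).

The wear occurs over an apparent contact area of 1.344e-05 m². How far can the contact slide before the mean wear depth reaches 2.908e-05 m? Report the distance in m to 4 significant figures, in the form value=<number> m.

value=896.5 m

The intermediates appear rounded, and all arithmetic maintains exact precision, and one final rounding to four significant figures.
Hardness H = 1.170 GPa = 1.170e+09 Pa.
In SI base units, W = 1010 N, H = 1.170e+09 Pa, K = 5.050e-07.
Limit volume V_lim = h_lim·A = 2.908e-05 · 1.344e-05 = 3.908e-10 m³.
So the life L = V_lim·H/(K·W) = 3.908e-10 · 1.170e+09 / (5.050e-07 · 1010) = 896.5 m.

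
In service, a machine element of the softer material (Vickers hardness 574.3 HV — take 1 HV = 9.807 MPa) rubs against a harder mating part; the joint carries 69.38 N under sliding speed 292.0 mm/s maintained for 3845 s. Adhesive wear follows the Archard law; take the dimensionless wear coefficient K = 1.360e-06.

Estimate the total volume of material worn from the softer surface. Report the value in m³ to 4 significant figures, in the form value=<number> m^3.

Intermediate values are displayed rounded. The computation maintains exact precision; a single final rounding: four significant figures.
Sliding speed v = 292.0 mm/s = 0.2920 m/s. Distance L = v·t = 0.2920 m/s × 3845 s = 1123 m.
Hardness H = 574.3 HV × 9.807 MPa/HV = 5632 MPa = 5.632e+09 Pa.
In SI base units: W = 69.38 N, H = 5.632e+09 Pa, K = 1.360e-06.
The Archard volume V = K·W·L/H = 1.360e-06 · 69.38 · 1123 / 5.632e+09 = 1.881e-11 m³.

value=1.881e-11 m^3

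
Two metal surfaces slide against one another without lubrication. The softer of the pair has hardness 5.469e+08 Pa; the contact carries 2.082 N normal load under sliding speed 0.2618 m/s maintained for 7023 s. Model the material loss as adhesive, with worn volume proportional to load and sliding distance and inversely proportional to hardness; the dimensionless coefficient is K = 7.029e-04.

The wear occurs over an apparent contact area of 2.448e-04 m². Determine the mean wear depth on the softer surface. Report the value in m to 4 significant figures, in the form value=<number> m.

The algebra holds full precision, and intermediate values are shown rounded. Rounded just once to 4 significant digits.
Sliding distance L = v·t = 0.2618 m/s × 7023 s = 1839 m.
SI base units throughout: W = 2.082 N, H = 5.469e+08 Pa, K = 7.029e-04.
Worn volume V = K·W·L/H = 7.029e-04 · 2.082 · 1839 / 5.469e+08 = 4.920e-09 m³.
Depth of wear h = V/A = 4.920e-09 / 2.448e-04 = 2.010e-05 m.

value=2.010e-05 m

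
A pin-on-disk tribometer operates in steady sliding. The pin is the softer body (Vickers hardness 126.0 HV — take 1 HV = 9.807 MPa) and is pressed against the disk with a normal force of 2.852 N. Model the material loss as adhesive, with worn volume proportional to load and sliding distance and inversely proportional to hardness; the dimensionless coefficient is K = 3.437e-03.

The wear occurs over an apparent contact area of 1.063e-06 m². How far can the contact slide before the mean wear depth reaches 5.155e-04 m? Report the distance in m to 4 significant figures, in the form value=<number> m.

Intermediate values are shown rounded — each operation carries full precision — a lone final rounding to 4 significant digits.
Hardness H = 126.0 HV × 9.807 MPa/HV = 1236 MPa = 1.236e+09 Pa.
Restated in SI base units: W = 2.852 N, H = 1.236e+09 Pa, K = 3.437e-03.
Wearable volume V_lim = h_lim·A = 5.155e-04 · 1.063e-06 = 5.480e-10 m³.
Life L = V_lim·H/(K·W) = 5.480e-10 · 1.236e+09 / (3.437e-03 · 2.852) = 69.08 m.

value=69.08 m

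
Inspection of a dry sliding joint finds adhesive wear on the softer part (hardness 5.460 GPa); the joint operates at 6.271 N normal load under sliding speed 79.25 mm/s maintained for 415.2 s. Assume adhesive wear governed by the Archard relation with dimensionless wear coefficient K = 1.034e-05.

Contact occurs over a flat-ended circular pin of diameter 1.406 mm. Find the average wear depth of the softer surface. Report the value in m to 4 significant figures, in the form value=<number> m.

The computation runs at full precision, and the intermediates are printed rounded — one last rounding, at four significant figures.
Sliding speed v = 79.25 mm/s = 0.07925 m/s. Total distance L = v·t = 0.07925 m/s × 415.2 s = 32.90 m.
Hardness H = 5.460 GPa = 5.460e+09 Pa.
Pin diameter d = 1.406 mm = 0.001406 m. Contact area A = π·d²/4 = π·(0.001406 m)²/4 = 1.553e-06 m².
In SI base units: W = 6.271 N, H = 5.460e+09 Pa, K = 1.034e-05.
Apply Archard: V = K·W·L/H = 1.034e-05 · 6.271 · 32.90 / 5.460e+09 = 3.908e-13 m³.
Depth h = V/A = 3.908e-13 / 1.553e-06 = 2.517e-07 m.

value=2.517e-07 m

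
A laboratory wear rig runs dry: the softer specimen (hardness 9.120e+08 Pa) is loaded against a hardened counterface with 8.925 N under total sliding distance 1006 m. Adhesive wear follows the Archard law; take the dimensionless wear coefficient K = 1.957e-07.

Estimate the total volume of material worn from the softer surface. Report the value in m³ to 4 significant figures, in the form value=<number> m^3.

Printed values are rounded. Every step keeps full float precision, and rounded just once, at 4 significant figures.
Working in SI base units: W = 8.925 N, H = 9.120e+08 Pa, K = 1.957e-07.
Worn volume V = K·W·L/H = 1.957e-07 · 8.925 · 1006 / 9.120e+08 = 1.927e-12 m³.

value=1.927e-12 m^3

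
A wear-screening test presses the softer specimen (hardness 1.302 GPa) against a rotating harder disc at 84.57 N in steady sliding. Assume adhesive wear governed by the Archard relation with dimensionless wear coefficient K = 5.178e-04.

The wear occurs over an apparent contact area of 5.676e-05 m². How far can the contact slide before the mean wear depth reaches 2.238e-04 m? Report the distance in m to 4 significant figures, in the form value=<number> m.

value=377.7 m

All working math maintains exact precision — the intermediates are shown rounded, and a lone final rounding, at 4 significant figures.
Convert: Hardness H = 1.302 GPa = 1.302e+09 Pa.
Collected in SI base units: W = 84.57 N, H = 1.302e+09 Pa, K = 5.178e-04.
Wearable volume V_lim = h_lim·A = 2.238e-04 · 5.676e-05 = 1.270e-08 m³.
So the life L = V_lim·H/(K·W) = 1.270e-08 · 1.302e+09 / (5.178e-04 · 84.57) = 377.7 m.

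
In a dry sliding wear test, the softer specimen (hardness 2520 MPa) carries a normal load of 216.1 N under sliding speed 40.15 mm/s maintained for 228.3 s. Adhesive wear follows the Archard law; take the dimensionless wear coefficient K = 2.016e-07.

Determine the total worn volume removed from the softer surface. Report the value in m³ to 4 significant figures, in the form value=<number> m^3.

Intermediates are shown rounded. The computation carries full precision. Rounded once at the end: four significant digits.
Convert: Sliding speed v = 40.15 mm/s = 0.04015 m/s. Distance L = v·t = 0.04015 m/s × 228.3 s = 9.166 m.
Convert: Hardness H = 2520 MPa = 2.520e+09 Pa.
Working in SI base units: W = 216.1 N, H = 2.520e+09 Pa, K = 2.016e-07.
Worn volume V = K·W·L/H = 2.016e-07 · 216.1 · 9.166 / 2.520e+09 = 1.585e-13 m³.

value=1.585e-13 m^3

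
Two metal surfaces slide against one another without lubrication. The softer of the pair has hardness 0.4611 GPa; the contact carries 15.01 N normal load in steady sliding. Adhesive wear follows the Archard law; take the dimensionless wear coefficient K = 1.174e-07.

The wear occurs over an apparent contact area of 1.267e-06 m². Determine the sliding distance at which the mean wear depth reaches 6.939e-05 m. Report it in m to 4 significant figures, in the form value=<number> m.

The intermediates are displayed rounded — the computation runs at exact precision. Rounded once at the end, at 4 significant figures.
Convert: Hardness H = 0.4611 GPa = 4.611e+08 Pa.
As SI base values: W = 15.01 N, H = 4.611e+08 Pa, K = 1.174e-07.
Allowed volume V_lim = h_lim·A = 6.939e-05 · 1.267e-06 = 8.792e-11 m³.
Inverting, life L = V_lim·H/(K·W) = 8.792e-11 · 4.611e+08 / (1.174e-07 · 15.01) = 2.300e+04 m.

value=2.300e+04 m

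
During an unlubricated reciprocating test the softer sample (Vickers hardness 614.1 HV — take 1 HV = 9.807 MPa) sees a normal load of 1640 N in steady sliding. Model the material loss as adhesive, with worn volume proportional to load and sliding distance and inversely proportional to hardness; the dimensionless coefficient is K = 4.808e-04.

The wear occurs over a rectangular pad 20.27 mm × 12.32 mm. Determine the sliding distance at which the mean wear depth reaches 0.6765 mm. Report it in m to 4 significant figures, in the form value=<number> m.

value=1290 m

All arithmetic keeps full float precision — the intermediates are printed rounded, and one final rounding, at 4 significant figures.
Convert: Hardness H = 614.1 HV × 9.807 MPa/HV = 6022 MPa = 6.022e+09 Pa.
Convert: Pad sides 20.27 mm × 12.32 mm = 0.02027 m × 0.01232 m. Contact area A = 0.02027 m × 0.01232 m = 2.497e-04 m².
Convert: Depth limit h_lim = 0.6765 mm = 6.765e-04 m.
Working in SI base units: W = 1640 N, H = 6.022e+09 Pa, K = 4.808e-04.
Limit volume V_lim = h_lim·A = 6.765e-04 · 2.497e-04 = 1.689e-07 m³.
Sliding life L = V_lim·H/(K·W) = 1.689e-07 · 6.022e+09 / (4.808e-04 · 1640) = 1290 m.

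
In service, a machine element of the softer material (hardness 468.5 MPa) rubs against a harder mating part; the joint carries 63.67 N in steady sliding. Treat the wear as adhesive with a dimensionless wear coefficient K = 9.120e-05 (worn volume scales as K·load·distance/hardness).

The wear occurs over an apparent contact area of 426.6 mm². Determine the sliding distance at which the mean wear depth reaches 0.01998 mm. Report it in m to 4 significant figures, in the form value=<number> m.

value=687.7 m

Intermediates appear rounded; each operation runs at full precision, and a lone final rounding to four significant figures.
Convert: Hardness H = 468.5 MPa = 4.685e+08 Pa.
Convert: Contact area A = 426.6 mm² = 4.266e-04 m².
Convert: Depth limit h_lim = 0.01998 mm = 1.998e-05 m.
In SI base units: W = 63.67 N, H = 4.685e+08 Pa, K = 9.120e-05.
Permissible volume V_lim = h_lim·A = 1.998e-05 · 4.266e-04 = 8.523e-09 m³.
So the life L = V_lim·H/(K·W) = 8.523e-09 · 4.685e+08 / (9.120e-05 · 63.67) = 687.7 m.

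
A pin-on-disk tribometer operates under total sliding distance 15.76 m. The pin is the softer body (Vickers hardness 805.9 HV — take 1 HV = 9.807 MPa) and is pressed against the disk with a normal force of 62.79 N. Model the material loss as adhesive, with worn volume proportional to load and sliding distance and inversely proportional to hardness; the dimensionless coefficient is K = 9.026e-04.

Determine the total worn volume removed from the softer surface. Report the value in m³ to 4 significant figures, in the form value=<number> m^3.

The intermediates appear rounded, and all arithmetic runs at full float precision — a lone final rounding to 4 significant figures.
Hardness H = 805.9 HV × 9.807 MPa/HV = 7903 MPa = 7.903e+09 Pa.
As SI base values: W = 62.79 N, H = 7.903e+09 Pa, K = 9.026e-04.
The Archard volume V = K·W·L/H = 9.026e-04 · 62.79 · 15.76 / 7.903e+09 = 1.130e-10 m³.

value=1.130e-10 m^3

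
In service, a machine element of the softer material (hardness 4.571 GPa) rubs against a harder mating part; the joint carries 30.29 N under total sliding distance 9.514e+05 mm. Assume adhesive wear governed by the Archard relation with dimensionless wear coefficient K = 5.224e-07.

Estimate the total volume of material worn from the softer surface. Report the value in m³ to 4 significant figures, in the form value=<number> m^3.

value=3.293e-12 m^3

The intermediates are printed rounded; all arithmetic holds full float precision — a lone final rounding: 4 significant figures.
Convert: Distance covered L = 9.514e+05 mm = 951.4 m.
Convert: Hardness H = 4.571 GPa = 4.571e+09 Pa.
SI base units throughout: W = 30.29 N, H = 4.571e+09 Pa, K = 5.224e-07.
Wear volume V = K·W·L/H = 5.224e-07 · 30.29 · 951.4 / 4.571e+09 = 3.293e-12 m³.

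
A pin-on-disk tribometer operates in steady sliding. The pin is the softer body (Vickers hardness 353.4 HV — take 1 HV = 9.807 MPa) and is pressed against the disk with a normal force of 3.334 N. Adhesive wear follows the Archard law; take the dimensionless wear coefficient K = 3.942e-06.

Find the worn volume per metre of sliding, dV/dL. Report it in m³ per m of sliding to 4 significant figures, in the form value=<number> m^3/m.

value=3.792e-15 m^3/m

The computation maintains exact precision. Intermediates are shown rounded — one last rounding, at four significant figures.
Convert: Hardness H = 353.4 HV × 9.807 MPa/HV = 3466 MPa = 3.466e+09 Pa.
Working in SI base units: W = 3.334 N, H = 3.466e+09 Pa, K = 3.942e-06.
Wear rate dV/dL = K·W/H, per unit distance: 3.942e-06 · 3.334 / 3.466e+09 = 3.792e-15 m³/m.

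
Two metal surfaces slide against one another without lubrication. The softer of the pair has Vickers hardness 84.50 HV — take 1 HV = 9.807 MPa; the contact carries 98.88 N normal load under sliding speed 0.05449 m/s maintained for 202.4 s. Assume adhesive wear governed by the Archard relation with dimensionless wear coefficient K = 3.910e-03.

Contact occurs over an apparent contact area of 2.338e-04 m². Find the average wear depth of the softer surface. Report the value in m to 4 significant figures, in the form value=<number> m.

value=2.201e-05 m

Intermediate values are shown rounded. The algebra holds exact precision; a single final rounding to four significant digits.
The distance L = v·t = 0.05449 m/s × 202.4 s = 11.03 m.
Hardness H = 84.50 HV × 9.807 MPa/HV = 828.7 MPa = 8.287e+08 Pa.
As SI base values: W = 98.88 N, H = 8.287e+08 Pa, K = 3.910e-03.
Archard volume V = K·W·L/H = 3.910e-03 · 98.88 · 11.03 / 8.287e+08 = 5.145e-09 m³.
Depth of wear h = V/A = 5.145e-09 / 2.338e-04 = 2.201e-05 m.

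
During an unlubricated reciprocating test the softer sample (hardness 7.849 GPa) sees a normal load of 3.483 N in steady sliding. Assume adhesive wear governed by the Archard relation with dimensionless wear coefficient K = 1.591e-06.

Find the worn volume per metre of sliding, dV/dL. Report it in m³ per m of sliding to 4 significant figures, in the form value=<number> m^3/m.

All working math holds exact precision. Intermediate values are displayed rounded, and rounded just once, at 4 significant digits.
Convert: Hardness H = 7.849 GPa = 7.849e+09 Pa.
Expressed in SI base units: W = 3.483 N, H = 7.849e+09 Pa, K = 1.591e-06.
Wear rate dV/dL = K·W/H (no L dependence): 1.591e-06 · 3.483 / 7.849e+09 = 7.060e-16 m³/m.

value=7.060e-16 m^3/m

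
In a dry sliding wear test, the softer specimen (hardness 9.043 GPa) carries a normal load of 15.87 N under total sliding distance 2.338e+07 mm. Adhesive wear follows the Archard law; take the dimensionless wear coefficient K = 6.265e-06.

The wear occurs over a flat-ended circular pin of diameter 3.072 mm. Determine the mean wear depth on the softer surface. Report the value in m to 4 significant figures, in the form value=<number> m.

value=3.468e-05 m

Displayed values are rounded, and the computation carries full float precision — rounded once at the end, at four significant figures.
Sliding distance L = 2.338e+07 mm = 2.338e+04 m.
Hardness H = 9.043 GPa = 9.043e+09 Pa.
Pin diameter d = 3.072 mm = 0.003072 m. Contact area A = π·d²/4 = π·(0.003072 m)²/4 = 7.412e-06 m².
Collected in SI base units: W = 15.87 N, H = 9.043e+09 Pa, K = 6.265e-06.
Archard relation: V = K·W·L/H = 6.265e-06 · 15.87 · 2.338e+04 / 9.043e+09 = 2.571e-10 m³.
Mean wear depth h = V/A = 2.571e-10 / 7.412e-06 = 3.468e-05 m.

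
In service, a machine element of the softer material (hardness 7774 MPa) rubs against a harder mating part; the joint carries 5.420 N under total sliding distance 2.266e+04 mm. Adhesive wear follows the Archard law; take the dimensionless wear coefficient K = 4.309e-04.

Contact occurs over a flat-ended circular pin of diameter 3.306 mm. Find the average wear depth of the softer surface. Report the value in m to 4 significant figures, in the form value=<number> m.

Intermediate values are printed rounded, and the algebra holds exact precision; one final rounding to four significant figures.
Convert: Path length L = 2.266e+04 mm = 22.66 m.
Convert: Hardness H = 7774 MPa = 7.774e+09 Pa.
Convert: Pin diameter d = 3.306 mm = 0.003306 m. Contact area A = π·d²/4 = π·(0.003306 m)²/4 = 8.584e-06 m².
As SI base values: W = 5.420 N, H = 7.774e+09 Pa, K = 4.309e-04.
Worn volume V = K·W·L/H = 4.309e-04 · 5.420 · 22.66 / 7.774e+09 = 6.808e-12 m³.
Mean wear depth h = V/A = 6.808e-12 / 8.584e-06 = 7.930e-07 m.

value=7.930e-07 m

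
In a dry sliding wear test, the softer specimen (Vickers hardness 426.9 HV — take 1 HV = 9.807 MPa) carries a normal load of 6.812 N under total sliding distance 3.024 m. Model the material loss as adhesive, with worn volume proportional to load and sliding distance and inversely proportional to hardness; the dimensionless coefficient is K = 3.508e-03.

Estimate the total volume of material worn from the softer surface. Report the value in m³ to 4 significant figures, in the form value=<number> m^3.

Intermediates are printed rounded; all arithmetic holds exact precision. Rounded just once to four significant figures.
Convert: Hardness H = 426.9 HV × 9.807 MPa/HV = 4187 MPa = 4.187e+09 Pa.
Collected in SI base units: W = 6.812 N, H = 4.187e+09 Pa, K = 3.508e-03.
Archard relation: V = K·W·L/H = 3.508e-03 · 6.812 · 3.024 / 4.187e+09 = 1.726e-11 m³.

value=1.726e-11 m^3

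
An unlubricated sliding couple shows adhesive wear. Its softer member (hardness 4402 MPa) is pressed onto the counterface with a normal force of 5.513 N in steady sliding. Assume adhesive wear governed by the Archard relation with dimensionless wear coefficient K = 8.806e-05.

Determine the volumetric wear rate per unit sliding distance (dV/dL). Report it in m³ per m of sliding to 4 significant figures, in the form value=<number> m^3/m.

Intermediates are displayed rounded, and every step runs at full precision; one final rounding, at four significant figures.
Convert: Hardness H = 4402 MPa = 4.402e+09 Pa.
Collected in SI base units: W = 5.513 N, H = 4.402e+09 Pa, K = 8.806e-05.
Wear rate dV/dL = K·W/H: 8.806e-05 · 5.513 / 4.402e+09 = 1.103e-13 m³/m.

value=1.103e-13 m^3/m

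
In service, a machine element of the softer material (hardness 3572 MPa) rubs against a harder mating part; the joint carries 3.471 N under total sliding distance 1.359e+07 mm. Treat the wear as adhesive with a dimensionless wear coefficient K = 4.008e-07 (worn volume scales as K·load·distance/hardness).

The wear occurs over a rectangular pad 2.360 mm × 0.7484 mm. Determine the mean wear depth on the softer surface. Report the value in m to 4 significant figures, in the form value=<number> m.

Printed values are rounded; each operation keeps full precision, and rounded just once, at four significant digits.
Distance covered L = 1.359e+07 mm = 1.359e+04 m.
Hardness H = 3572 MPa = 3.572e+09 Pa.
Pad sides 2.360 mm × 0.7484 mm = 2.360e-03 m × 7.484e-04 m. Contact area A = 2.360e-03 m × 7.484e-04 m = 1.766e-06 m².
Collected in SI base units: W = 3.471 N, H = 3.572e+09 Pa, K = 4.008e-07.
Apply Archard: V = K·W·L/H = 4.008e-07 · 3.471 · 1.359e+04 / 3.572e+09 = 5.293e-12 m³.
Mean wear depth h = V/A = 5.293e-12 / 1.766e-06 = 2.997e-06 m.

value=2.997e-06 m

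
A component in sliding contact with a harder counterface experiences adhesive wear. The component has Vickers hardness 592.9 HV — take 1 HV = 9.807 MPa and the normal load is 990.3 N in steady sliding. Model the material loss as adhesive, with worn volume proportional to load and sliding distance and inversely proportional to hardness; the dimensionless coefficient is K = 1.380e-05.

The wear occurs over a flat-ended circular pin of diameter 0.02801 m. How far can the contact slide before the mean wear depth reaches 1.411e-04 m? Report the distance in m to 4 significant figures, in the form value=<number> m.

Displayed values are rounded, and all working math maintains full precision, and one last rounding, at four significant figures.
Convert: Hardness H = 592.9 HV × 9.807 MPa/HV = 5815 MPa = 5.815e+09 Pa.
Convert: Contact area A = π·d²/4 = π·(0.02801 m)²/4 = 6.162e-04 m².
SI base units throughout: W = 990.3 N, H = 5.815e+09 Pa, K = 1.380e-05.
Allowed volume V_lim = h_lim·A = 1.411e-04 · 6.162e-04 = 8.694e-08 m³.
Sliding life L = V_lim·H/(K·W) = 8.694e-08 · 5.815e+09 / (1.380e-05 · 990.3) = 3.699e+04 m.

value=3.699e+04 m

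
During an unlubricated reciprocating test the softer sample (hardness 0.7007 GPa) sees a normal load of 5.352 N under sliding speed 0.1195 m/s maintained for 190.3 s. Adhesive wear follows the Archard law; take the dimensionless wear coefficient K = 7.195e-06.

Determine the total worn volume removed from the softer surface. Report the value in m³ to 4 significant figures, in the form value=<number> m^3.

Intermediate values are printed rounded; each operation runs at full precision; rounded once at the end: 4 significant digits.
Convert: Distance covered L = v·t = 0.1195 m/s × 190.3 s = 22.74 m.
Convert: Hardness H = 0.7007 GPa = 7.007e+08 Pa.
As SI base values: W = 5.352 N, H = 7.007e+08 Pa, K = 7.195e-06.
Archard relation: V = K·W·L/H = 7.195e-06 · 5.352 · 22.74 / 7.007e+08 = 1.250e-12 m³.

value=1.250e-12 m^3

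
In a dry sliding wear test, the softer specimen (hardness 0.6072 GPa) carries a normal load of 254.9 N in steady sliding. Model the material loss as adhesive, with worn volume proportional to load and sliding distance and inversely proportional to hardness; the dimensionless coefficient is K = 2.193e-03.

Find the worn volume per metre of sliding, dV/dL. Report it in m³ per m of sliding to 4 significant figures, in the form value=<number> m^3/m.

value=9.206e-10 m^3/m

The computation runs at full precision — the intermediates are displayed rounded — one last rounding, at 4 significant digits.
Hardness H = 0.6072 GPa = 6.072e+08 Pa.
Working in SI base units: W = 254.9 N, H = 6.072e+08 Pa, K = 2.193e-03.
Rate of wear dV/dL = K·W/H — distance-free: 2.193e-03 · 254.9 / 6.072e+08 = 9.206e-10 m³/m.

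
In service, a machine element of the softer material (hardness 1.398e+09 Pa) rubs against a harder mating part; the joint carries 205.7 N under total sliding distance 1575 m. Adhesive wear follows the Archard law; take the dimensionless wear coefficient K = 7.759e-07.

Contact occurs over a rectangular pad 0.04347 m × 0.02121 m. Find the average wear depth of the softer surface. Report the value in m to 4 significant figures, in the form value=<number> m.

value=1.950e-07 m

Every step carries full precision. Printed values are rounded — one last rounding, at four significant figures.
Contact area A = 0.04347 m × 0.02121 m = 9.220e-04 m².
Collected in SI base units: W = 205.7 N, H = 1.398e+09 Pa, K = 7.759e-07.
Archard relation: V = K·W·L/H = 7.759e-07 · 205.7 · 1575 / 1.398e+09 = 1.798e-10 m³.
Mean wear depth h = V/A = 1.798e-10 / 9.220e-04 = 1.950e-07 m.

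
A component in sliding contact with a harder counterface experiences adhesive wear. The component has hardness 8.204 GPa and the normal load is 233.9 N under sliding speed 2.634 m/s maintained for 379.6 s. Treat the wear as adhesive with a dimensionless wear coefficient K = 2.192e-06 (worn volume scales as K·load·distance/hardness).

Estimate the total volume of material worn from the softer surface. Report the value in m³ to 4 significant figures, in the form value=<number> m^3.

value=6.249e-11 m^3

All arithmetic runs at full float precision, and printed values are rounded — rounded once at the end, at four significant figures.
The distance L = v·t = 2.634 m/s × 379.6 s = 999.9 m.
Hardness H = 8.204 GPa = 8.204e+09 Pa.
In SI base units: W = 233.9 N, H = 8.204e+09 Pa, K = 2.192e-06.
Archard volume V = K·W·L/H = 2.192e-06 · 233.9 · 999.9 / 8.204e+09 = 6.249e-11 m³.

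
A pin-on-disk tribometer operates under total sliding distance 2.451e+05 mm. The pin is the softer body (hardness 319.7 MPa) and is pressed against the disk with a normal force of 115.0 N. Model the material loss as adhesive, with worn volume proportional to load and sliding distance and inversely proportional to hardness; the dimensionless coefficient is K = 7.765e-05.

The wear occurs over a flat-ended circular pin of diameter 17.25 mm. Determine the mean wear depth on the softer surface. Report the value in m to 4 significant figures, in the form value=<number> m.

value=2.929e-05 m

Intermediates appear rounded. Each operation maintains full precision; rounded once at the end to 4 significant figures.
Path length L = 2.451e+05 mm = 245.1 m.
Hardness H = 319.7 MPa = 3.197e+08 Pa.
Pin diameter d = 17.25 mm = 0.01725 m. Contact area A = π·d²/4 = π·(0.01725 m)²/4 = 2.337e-04 m².
Restated in SI base units: W = 115.0 N, H = 3.197e+08 Pa, K = 7.765e-05.
Volume removed: V = K·W·L/H = 7.765e-05 · 115.0 · 245.1 / 3.197e+08 = 6.846e-09 m³.
Mean wear depth h = V/A = 6.846e-09 / 2.337e-04 = 2.929e-05 m.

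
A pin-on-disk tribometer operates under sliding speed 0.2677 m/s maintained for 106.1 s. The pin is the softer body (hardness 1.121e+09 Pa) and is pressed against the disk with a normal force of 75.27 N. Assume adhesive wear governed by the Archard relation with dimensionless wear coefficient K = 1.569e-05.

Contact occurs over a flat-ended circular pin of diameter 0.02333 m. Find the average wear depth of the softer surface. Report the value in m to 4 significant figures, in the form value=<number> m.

Printed values are rounded. Every step maintains exact precision — rounded once at the end: 4 significant digits.
Distance covered L = v·t = 0.2677 m/s × 106.1 s = 28.40 m.
Contact area A = π·d²/4 = π·(0.02333 m)²/4 = 4.275e-04 m².
Expressed in SI base units: W = 75.27 N, H = 1.121e+09 Pa, K = 1.569e-05.
By Archard's law, V = K·W·L/H = 1.569e-05 · 75.27 · 28.40 / 1.121e+09 = 2.992e-11 m³.
Mean wear depth h = V/A = 2.992e-11 / 4.275e-04 = 7.000e-08 m.

value=7.000e-08 m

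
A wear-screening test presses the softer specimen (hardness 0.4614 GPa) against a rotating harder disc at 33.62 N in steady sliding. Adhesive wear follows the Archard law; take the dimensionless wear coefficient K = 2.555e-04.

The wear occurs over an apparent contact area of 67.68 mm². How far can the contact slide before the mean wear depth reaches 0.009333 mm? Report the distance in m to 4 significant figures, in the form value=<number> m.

Intermediate values appear rounded; the computation holds full precision, and rounded just once: 4 significant figures.
Convert: Hardness H = 0.4614 GPa = 4.614e+08 Pa.
Convert: Contact area A = 67.68 mm² = 6.768e-05 m².
Convert: Depth limit h_lim = 0.009333 mm = 9.333e-06 m.
SI base units throughout: W = 33.62 N, H = 4.614e+08 Pa, K = 2.555e-04.
Volume at the limit: V_lim = h_lim·A = 9.333e-06 · 6.768e-05 = 6.317e-10 m³.
Thus life L = V_lim·H/(K·W) = 6.317e-10 · 4.614e+08 / (2.555e-04 · 33.62) = 33.93 m.

value=33.93 m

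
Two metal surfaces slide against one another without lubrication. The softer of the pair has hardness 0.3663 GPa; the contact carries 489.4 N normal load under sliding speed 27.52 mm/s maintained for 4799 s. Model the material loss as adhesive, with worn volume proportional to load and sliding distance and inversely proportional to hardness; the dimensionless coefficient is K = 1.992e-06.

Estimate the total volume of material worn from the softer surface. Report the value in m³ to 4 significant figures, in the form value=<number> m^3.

Each operation holds full float precision. Intermediate values are printed rounded — one last rounding to 4 significant figures.
Sliding speed v = 27.52 mm/s = 0.02752 m/s. Distance covered L = v·t = 0.02752 m/s × 4799 s = 132.1 m.
Hardness H = 0.3663 GPa = 3.663e+08 Pa.
As SI base values: W = 489.4 N, H = 3.663e+08 Pa, K = 1.992e-06.
The Archard volume V = K·W·L/H = 1.992e-06 · 489.4 · 132.1 / 3.663e+08 = 3.515e-10 m³.

value=3.515e-10 m^3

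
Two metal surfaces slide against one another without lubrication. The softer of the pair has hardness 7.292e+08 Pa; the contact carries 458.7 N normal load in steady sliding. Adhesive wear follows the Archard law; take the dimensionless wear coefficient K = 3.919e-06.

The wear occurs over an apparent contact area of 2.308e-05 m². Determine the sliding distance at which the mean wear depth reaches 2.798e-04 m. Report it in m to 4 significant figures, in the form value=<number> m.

value=2620 m

All working math carries full precision; the intermediates are displayed rounded, and a single final rounding, at 4 significant digits.
Restated in SI base units: W = 458.7 N, H = 7.292e+08 Pa, K = 3.919e-06.
At the depth limit, V_lim = h_lim·A = 2.798e-04 · 2.308e-05 = 6.458e-09 m³.
Sliding life L = V_lim·H/(K·W) = 6.458e-09 · 7.292e+08 / (3.919e-06 · 458.7) = 2620 m.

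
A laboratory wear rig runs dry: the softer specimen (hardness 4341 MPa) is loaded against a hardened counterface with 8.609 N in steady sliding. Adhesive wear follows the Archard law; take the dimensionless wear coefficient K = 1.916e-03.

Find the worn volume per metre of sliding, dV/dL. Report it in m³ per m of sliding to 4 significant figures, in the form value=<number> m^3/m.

The algebra keeps exact precision, and displayed values are rounded. Rounded once at the end: 4 significant figures.
Hardness H = 4341 MPa = 4.341e+09 Pa.
As SI base values: W = 8.609 N, H = 4.341e+09 Pa, K = 1.916e-03.
Wear rate dV/dL = K·W/H — distance-free: 1.916e-03 · 8.609 / 4.341e+09 = 3.800e-12 m³/m.

value=3.800e-12 m^3/m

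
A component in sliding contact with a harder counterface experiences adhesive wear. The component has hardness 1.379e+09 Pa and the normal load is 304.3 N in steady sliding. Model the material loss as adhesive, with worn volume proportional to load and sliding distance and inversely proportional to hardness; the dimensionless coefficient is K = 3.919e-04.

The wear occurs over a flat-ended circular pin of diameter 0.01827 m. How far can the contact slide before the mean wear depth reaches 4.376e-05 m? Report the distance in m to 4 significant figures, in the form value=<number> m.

Intermediate values are shown rounded. The algebra maintains exact precision — rounded once at the end, at 4 significant digits.
Contact area A = π·d²/4 = π·(0.01827 m)²/4 = 2.622e-04 m².
Collected in SI base units: W = 304.3 N, H = 1.379e+09 Pa, K = 3.919e-04.
Permissible volume V_lim = h_lim·A = 4.376e-05 · 2.622e-04 = 1.147e-08 m³.
Inverting, life L = V_lim·H/(K·W) = 1.147e-08 · 1.379e+09 / (3.919e-04 · 304.3) = 132.7 m.

value=132.7 m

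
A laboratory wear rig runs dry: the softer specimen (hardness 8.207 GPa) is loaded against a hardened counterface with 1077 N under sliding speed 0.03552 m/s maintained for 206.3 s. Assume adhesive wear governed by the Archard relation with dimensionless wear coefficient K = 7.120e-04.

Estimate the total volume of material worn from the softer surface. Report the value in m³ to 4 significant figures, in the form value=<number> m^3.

All arithmetic runs at full precision. Intermediate values are displayed rounded; a single final rounding to four significant figures.
Convert: Total distance L = v·t = 0.03552 m/s × 206.3 s = 7.328 m.
Convert: Hardness H = 8.207 GPa = 8.207e+09 Pa.
In SI base units: W = 1077 N, H = 8.207e+09 Pa, K = 7.120e-04.
By Archard's law, V = K·W·L/H = 7.120e-04 · 1077 · 7.328 / 8.207e+09 = 6.847e-10 m³.

value=6.847e-10 m^3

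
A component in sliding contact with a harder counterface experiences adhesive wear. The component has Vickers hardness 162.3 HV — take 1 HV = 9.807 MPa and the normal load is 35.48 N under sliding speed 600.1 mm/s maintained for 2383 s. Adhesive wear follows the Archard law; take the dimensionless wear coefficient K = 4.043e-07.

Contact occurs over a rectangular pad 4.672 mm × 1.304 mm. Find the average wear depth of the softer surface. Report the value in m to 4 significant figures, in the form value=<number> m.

Every step maintains full precision. The intermediates are printed rounded. Rounded just once to four significant figures.
Convert: Sliding speed v = 600.1 mm/s = 0.6001 m/s. Sliding distance L = v·t = 0.6001 m/s × 2383 s = 1430 m.
Convert: Hardness H = 162.3 HV × 9.807 MPa/HV = 1592 MPa = 1.592e+09 Pa.
Convert: Pad sides 4.672 mm × 1.304 mm = 0.004672 m × 0.001304 m. Contact area A = 0.004672 m × 0.001304 m = 6.092e-06 m².
SI base units throughout: W = 35.48 N, H = 1.592e+09 Pa, K = 4.043e-07.
Archard volume V = K·W·L/H = 4.043e-07 · 35.48 · 1430 / 1.592e+09 = 1.289e-11 m³.
Mean depth h = V/A = 1.289e-11 / 6.092e-06 = 2.115e-06 m.

value=2.115e-06 m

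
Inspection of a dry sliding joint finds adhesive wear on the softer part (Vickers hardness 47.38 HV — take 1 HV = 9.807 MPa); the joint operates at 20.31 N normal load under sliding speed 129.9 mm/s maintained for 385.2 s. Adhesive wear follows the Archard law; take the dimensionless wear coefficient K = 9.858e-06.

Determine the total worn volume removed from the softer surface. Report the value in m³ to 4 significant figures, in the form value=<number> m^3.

Shown intermediates are rounded. Each operation maintains exact precision; one last rounding, at four significant figures.
Convert: Sliding speed v = 129.9 mm/s = 0.1299 m/s. The distance L = v·t = 0.1299 m/s × 385.2 s = 50.04 m.
Convert: Hardness H = 47.38 HV × 9.807 MPa/HV = 464.7 MPa = 4.647e+08 Pa.
Collected in SI base units: W = 20.31 N, H = 4.647e+08 Pa, K = 9.858e-06.
Archard relation: V = K·W·L/H = 9.858e-06 · 20.31 · 50.04 / 4.647e+08 = 2.156e-11 m³.

value=2.156e-11 m^3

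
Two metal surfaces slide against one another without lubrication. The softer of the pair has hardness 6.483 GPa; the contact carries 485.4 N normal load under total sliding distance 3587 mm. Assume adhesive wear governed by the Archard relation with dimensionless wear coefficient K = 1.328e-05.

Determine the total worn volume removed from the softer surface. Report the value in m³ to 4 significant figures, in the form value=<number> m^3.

The algebra carries exact precision — intermediates are displayed rounded. Rounded once at the end: four significant figures.
Convert: Distance L = 3587 mm = 3.587 m.
Convert: Hardness H = 6.483 GPa = 6.483e+09 Pa.
As SI base values: W = 485.4 N, H = 6.483e+09 Pa, K = 1.328e-05.
Volume removed: V = K·W·L/H = 1.328e-05 · 485.4 · 3.587 / 6.483e+09 = 3.567e-12 m³.

value=3.567e-12 m^3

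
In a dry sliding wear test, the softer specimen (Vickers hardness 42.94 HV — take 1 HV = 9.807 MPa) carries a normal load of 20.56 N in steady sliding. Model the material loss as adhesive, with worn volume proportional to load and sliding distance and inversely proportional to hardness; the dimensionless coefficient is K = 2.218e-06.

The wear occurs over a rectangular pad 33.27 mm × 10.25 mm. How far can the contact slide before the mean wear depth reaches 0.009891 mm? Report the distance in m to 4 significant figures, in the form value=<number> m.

Intermediate values appear rounded; all arithmetic holds full float precision, and rounded once at the end to 4 significant digits.
Convert: Hardness H = 42.94 HV × 9.807 MPa/HV = 421.1 MPa = 4.211e+08 Pa.
Convert: Pad sides 33.27 mm × 10.25 mm = 0.03327 m × 0.01025 m. Contact area A = 0.03327 m × 0.01025 m = 3.410e-04 m².
Convert: Depth limit h_lim = 0.009891 mm = 9.891e-06 m.
Collected in SI base units: W = 20.56 N, H = 4.211e+08 Pa, K = 2.218e-06.
Permissible volume V_lim = h_lim·A = 9.891e-06 · 3.410e-04 = 3.373e-09 m³.
Thus life L = V_lim·H/(K·W) = 3.373e-09 · 4.211e+08 / (2.218e-06 · 20.56) = 3.115e+04 m.

value=3.115e+04 m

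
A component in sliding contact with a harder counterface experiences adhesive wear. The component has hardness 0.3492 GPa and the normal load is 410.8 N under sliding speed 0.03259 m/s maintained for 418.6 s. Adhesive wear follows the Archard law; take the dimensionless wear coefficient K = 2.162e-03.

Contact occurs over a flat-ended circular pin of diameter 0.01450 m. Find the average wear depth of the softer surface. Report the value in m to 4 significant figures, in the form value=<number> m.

The intermediates appear rounded; the computation runs at full precision — one last rounding to four significant digits.
Convert: The distance L = v·t = 0.03259 m/s × 418.6 s = 13.64 m.
Convert: Hardness H = 0.3492 GPa = 3.492e+08 Pa.
Convert: Contact area A = π·d²/4 = π·(0.01450 m)²/4 = 1.651e-04 m².
Expressed in SI base units: W = 410.8 N, H = 3.492e+08 Pa, K = 2.162e-03.
Volume removed: V = K·W·L/H = 2.162e-03 · 410.8 · 13.64 / 3.492e+08 = 3.470e-08 m³.
Depth h = V/A = 3.470e-08 / 1.651e-04 = 2.101e-04 m.

value=2.101e-04 m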